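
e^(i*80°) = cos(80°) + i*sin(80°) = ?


cos(80°) = 0.1736
sin(80°) = 0.9848

e^(i*80°) = 0.1736 + 0.9848i


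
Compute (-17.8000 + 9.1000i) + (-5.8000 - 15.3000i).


Real: -17.8 - 5.8 = -23.6
Imag: 9.1 - 15.3 = -6.2

-23.6000 - 6.2000i


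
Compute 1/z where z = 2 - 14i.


|z|^2 = 4+196 = 200
1/z = (2 + 14i)/200

1/z = 0.0100 + 0.0700i


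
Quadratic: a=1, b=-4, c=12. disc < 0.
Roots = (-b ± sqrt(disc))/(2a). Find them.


disc = (-4)^2 - 4*1*12 = 16 - 48 = -32
sqrt(|disc|) = sqrt(32) = 5.6569
Real part = 4/(2*1) = 2.0000
Imag part = 5.6569/(2*1) = 2.8284

2.0000 ± 2.8284i


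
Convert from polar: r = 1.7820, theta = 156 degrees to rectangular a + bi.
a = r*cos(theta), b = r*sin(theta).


a = 1.7820*cos(156°) = 1.7820*(-0.9135) = -1.6279
b = 1.7820*sin(156°) = 1.7820*0.40674 = 0.7248

-1.6279 + 0.7248i


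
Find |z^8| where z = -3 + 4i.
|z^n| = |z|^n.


|z| = sqrt(9+16) = sqrt(25) = 5
|z^8| = |z|^8 = 5^8 = 390625

|z^8| = 390625


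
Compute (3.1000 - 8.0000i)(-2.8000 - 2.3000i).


Real = 3.1*(-2.8) - (-8)*(-2.3) = -8.68 - 18.4 = -27.08
Imag = 3.1*(-2.3) - (2.8)*(-8) = -7.13 + 22.4 = 15.27

-27.0800 + 15.2700i


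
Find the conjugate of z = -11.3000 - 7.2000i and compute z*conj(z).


z_bar = -11.3000 + 7.2000i
z*z_bar = (-11.3)^2 + (-7.2)^2 = 127.69 + 51.84 = 179.53

z_bar = -11.3000 + 7.2000i, z*z_bar = 179.53


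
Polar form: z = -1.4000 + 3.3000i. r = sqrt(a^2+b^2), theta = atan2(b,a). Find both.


r = sqrt(1.96+10.89) = sqrt(12.85) = 3.5847
theta = atan2(3.3, -1.4) = 112.9887 degrees

r = 3.5847, theta = 112.9887 degrees


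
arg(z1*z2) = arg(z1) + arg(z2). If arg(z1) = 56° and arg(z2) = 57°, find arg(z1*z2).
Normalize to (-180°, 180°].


arg(z1*z2) = 56° + 57° = 113°
Normalized to (-180°, 180°]: 113°

113°


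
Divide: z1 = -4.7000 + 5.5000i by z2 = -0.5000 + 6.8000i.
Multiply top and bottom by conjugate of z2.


Conjugate of z2 = -0.5000 - 6.8000i
Numerator: (-4.7000 + 5.5000i)(-0.5000 - 6.8000i) = 39.7500 + 29.2100i
Denominator: (-0.5)^2 + 6.8^2 = 46.49
Result = (39.7500 + 29.2100i)/46.49

0.8550 + 0.6283i


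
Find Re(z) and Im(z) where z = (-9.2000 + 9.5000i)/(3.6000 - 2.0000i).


Multiply by conjugate: (-9.2000 + 9.5000i)(3.6000 + 2.0000i) / (3.6^2 + (-2)^2)
Numerator real = -9.2*3.6 + 9.5*(-2) = -52.12
Numerator imag = 9.5*3.6 - (-9.2)*(-2) = 15.8
Denominator = 16.96
Re(z) = -52.12/16.96 = -3.0731
Im(z) = 15.8/16.96 = 0.9316

Re(z) = -3.0731, Im(z) = 0.9316


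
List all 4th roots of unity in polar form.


The 4th roots of unity are cis(360k/4°) for k=0..3
Angle step = 360/4 = 90°
Primitive root: cis(90°)
Primitive root = 0 + 1.0000i

4 roots at angles: 0°, 90°, 180°, 270°


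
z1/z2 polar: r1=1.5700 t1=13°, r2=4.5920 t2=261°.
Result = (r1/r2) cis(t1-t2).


r = 1.5700 / 4.5920 = 0.3419
theta = 13° - 261° = -248° = 112° (mod 360)

0.3419 cis(112°)


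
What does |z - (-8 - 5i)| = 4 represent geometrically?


|z - z0| = r is a circle with center z0 and radius r.
Center = (-8, -5), radius = 4

Circle with center (-8, -5) and radius 4


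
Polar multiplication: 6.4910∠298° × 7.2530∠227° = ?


r = 6.4910 * 7.2530 = 47.0792
theta = 298° + 227° = 525° = 165° (mod 360)

47.0792 cis(165°)


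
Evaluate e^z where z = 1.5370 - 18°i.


e^1.5370 = 4.6506
cos(-18°) = 0.95106
sin(-18°) = -0.30902
Real = 4.6506*0.95106 = 4.4230
Imag = 4.6506*(-0.30902) = -1.4371

4.4230 - 1.4371i


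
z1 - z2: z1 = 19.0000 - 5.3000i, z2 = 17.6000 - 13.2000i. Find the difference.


Real: 19 - 17.6 = 1.4
Imag: -5.3 + 13.2 = 7.9

1.4000 + 7.9000i


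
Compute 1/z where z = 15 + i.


|z|^2 = 225+1 = 226
1/z = (15 - 1i)/226

1/z = 0.0664 - 0.0044i


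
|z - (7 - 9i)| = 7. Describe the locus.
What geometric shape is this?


|z - z0| = r is a circle with center z0 and radius r.
Center = (7, -9), radius = 7

Circle with center (7, -9) and radius 7


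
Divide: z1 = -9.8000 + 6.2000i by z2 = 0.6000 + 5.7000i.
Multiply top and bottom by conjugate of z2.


Conjugate of z2 = 0.6000 - 5.7000i
Numerator: (-9.8000 + 6.2000i)(0.6000 - 5.7000i) = 29.4600 + 59.5800i
Denominator: 0.6^2 + 5.7^2 = 32.85
Result = (29.4600 + 59.5800i)/32.85

0.8968 + 1.8137i


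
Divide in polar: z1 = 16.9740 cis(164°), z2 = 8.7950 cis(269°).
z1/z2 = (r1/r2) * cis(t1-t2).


r = 16.9740 / 8.7950 = 1.9300
theta = 164° - 269° = -105° = 255° (mod 360)

1.9300 cis(255°)


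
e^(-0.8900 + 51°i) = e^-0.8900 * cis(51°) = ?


e^-0.8900 = 0.41066
cos(51°) = 0.6293
sin(51°) = 0.7771
Real = 0.41066*0.6293 = 0.2584
Imag = 0.41066*0.7771 = 0.3191

0.2584 + 0.3191i


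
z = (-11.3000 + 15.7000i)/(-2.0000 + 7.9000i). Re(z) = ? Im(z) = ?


Multiply by conjugate: (-11.3000 + 15.7000i)(-2.0000 - 7.9000i) / ((-2)^2 + 7.9^2)
Numerator real = -11.3*(-2) + 15.7*7.9 = 146.63
Numerator imag = 15.7*(-2) - (-11.3)*7.9 = 57.87
Denominator = 66.41
Re(z) = 146.63/66.41 = 2.2080
Im(z) = 57.87/66.41 = 0.8714

Re(z) = 2.2080, Im(z) = 0.8714


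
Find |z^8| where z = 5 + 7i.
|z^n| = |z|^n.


|z| = sqrt(25+49) = sqrt(74) = 8.6023
|z^8| = |z|^8 = (sqrt(74))^8 = 74^4 = 29986576

|z^8| = 29986576


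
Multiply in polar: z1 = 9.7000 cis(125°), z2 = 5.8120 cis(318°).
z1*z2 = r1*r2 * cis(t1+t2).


r = 9.7000 * 5.8120 = 56.3764
theta = 125° + 318° = 443° = 83° (mod 360)

56.3764 cis(83°)


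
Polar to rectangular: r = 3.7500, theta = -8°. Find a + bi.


a = 3.7500*cos(-8°) = 3.7500*0.99027 = 3.7135
b = 3.7500*sin(-8°) = 3.7500*(-0.13917) = -0.5219

3.7135 - 0.5219i


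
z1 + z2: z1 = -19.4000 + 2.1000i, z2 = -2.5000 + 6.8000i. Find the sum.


Real: -19.4 - 2.5 = -21.9
Imag: 2.1 + 6.8 = 8.9

-21.9000 + 8.9000i


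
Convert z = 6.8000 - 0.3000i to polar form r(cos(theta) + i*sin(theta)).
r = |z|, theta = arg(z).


r = sqrt(46.24+0.09) = sqrt(46.33) = 6.8066
theta = atan2(-0.3, 6.8) = -2.5261 degrees

r = 6.8066, theta = -2.5261 degrees


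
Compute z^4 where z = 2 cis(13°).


r^4 = 2^4 = 16
n*theta = 4*13° = 52° = 52° (mod 360)
a = 16*cos(52°) = 9.8506
b = 16*sin(52°) = 12.6082

16 cis(52°) = 9.8506 + 12.6082i


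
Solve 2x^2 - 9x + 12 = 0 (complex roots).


disc = (-9)^2 - 4*2*12 = 81 - 96 = -15
sqrt(|disc|) = sqrt(15) = 3.8730
Real part = 9/(2*2) = 2.2500
Imag part = 3.8730/(2*2) = 0.9682

2.2500 ± 0.9682i


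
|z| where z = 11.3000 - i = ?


|z| = sqrt(11.3^2 + (-1)^2) = sqrt(127.69 + 1) = sqrt(128.69) = 11.3442

|z| = 11.3442


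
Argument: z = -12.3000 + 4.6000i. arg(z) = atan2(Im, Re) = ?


Re = -12.3, Im = 4.6
arg = atan2(4.6, -12.3) = 159.4950 degrees

arg(z) = 159.4950 degrees


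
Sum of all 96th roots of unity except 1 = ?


With w = e^(2*pi*i/96), all 96 of the 96th roots of unity w^0 = 1, w, ..., w^(95) sum to 0: 1 + w + ... + w^(95) = (1 - w^96)/(1 - w) = 0 since w^96 = 1, w ≠ 1.
Removing the root 1: w + w^2 + ... + w^(95) = 0 - 1 = -1

Sum = -1


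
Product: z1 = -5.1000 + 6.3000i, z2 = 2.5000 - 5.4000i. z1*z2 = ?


Real = -5.1*2.5 - 6.3*(-5.4) = -12.75 - (-34.02) = 21.27
Imag = -5.1*(-5.4) + 2.5*6.3 = 27.54 + 15.75 = 43.29

21.2700 + 43.2900i


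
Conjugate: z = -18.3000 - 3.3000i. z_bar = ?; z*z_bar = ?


z_bar = -18.3000 + 3.3000i
z*z_bar = (-18.3)^2 + (-3.3)^2 = 334.89 + 10.89 = 345.78

z_bar = -18.3000 + 3.3000i, z*z_bar = 345.78


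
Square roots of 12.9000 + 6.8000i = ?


|z| = sqrt(166.41+46.24) = 14.5825
sqrt((|z|+a)/2) = sqrt((14.5825+12.9)/2) = sqrt(13.7413) = 3.7069
sqrt((|z|-a)/2) = sqrt((14.5825-12.9)/2) = sqrt(0.8413) = 0.9172

±(3.7069 + 0.9172i) i.e. 3.7069 + 0.9172i and -3.7069 - 0.9172i


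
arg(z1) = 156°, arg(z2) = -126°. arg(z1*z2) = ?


arg(z1*z2) = 156° - 126° = 30°
Normalized to (-180°, 180°]: 30°

30°


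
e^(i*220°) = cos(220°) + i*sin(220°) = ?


cos(220°) = -0.7660
sin(220°) = -0.6428

e^(i*220°) = -0.7660 - 0.6428i


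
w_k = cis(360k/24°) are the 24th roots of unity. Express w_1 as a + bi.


Angle = 360*1/24 = 15°
a = cos(15°) = 0.9659
b = sin(15°) = 0.2588

0.9659 + 0.2588i


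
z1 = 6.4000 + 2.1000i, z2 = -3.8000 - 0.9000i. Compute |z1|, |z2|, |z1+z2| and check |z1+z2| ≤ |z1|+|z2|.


|z1| = sqrt(6.4^2 + 2.1^2) = sqrt(45.37) = 6.7357
|z2| = sqrt((-3.8)^2 + (-0.9)^2) = sqrt(15.25) = 3.9051
z1+z2 = 2.6000 + 1.2000i
|z1+z2| = sqrt(8.2) = 2.8636
|z1|+|z2| = 6.7357 + 3.9051 = 10.6408

|z1+z2| = 2.8636 ≤ |z1|+|z2| = 10.6408 (verified)


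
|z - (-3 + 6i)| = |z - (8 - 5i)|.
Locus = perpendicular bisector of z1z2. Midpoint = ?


Equal distances means the locus is the perpendicular bisector of z1 and z2.
Midpoint = ((-3+8)/2, (6+(-5))/2) = (2.5000, 0.5000)

Perpendicular bisector through (2.5000, 0.5000)


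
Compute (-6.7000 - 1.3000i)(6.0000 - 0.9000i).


Real = -6.7*6 - (-1.3)*(-0.9) = -40.2 - 1.17 = -41.37
Imag = -6.7*(-0.9) + 6*(-1.3) = 6.03 - (7.8) = -1.77

-41.3700 - 1.7700i


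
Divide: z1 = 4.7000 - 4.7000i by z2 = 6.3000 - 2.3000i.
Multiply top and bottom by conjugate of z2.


Conjugate of z2 = 6.3000 + 2.3000i
Numerator: (4.7000 - 4.7000i)(6.3000 + 2.3000i) = 40.4200 - 18.8000i
Denominator: 6.3^2 + (-2.3)^2 = 44.98
Result = (40.4200 - 18.8000i)/44.98

0.8986 - 0.4180i


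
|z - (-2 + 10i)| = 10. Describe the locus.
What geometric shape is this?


|z - z0| = r is a circle with center z0 and radius r.
Center = (-2, 10), radius = 10

Circle with center (-2, 10) and radius 10


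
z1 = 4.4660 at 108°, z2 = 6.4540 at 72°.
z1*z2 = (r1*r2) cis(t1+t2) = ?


r = 4.4660 * 6.4540 = 28.8236
theta = 108° + 72° = 180° = 180° (mod 360)

28.8236 cis(180°)


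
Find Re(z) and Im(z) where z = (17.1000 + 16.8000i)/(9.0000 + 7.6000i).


Multiply by conjugate: (17.1000 + 16.8000i)(9.0000 - 7.6000i) / (9^2 + 7.6^2)
Numerator real = 17.1*9 + 16.8*7.6 = 281.58
Numerator imag = 16.8*9 - 17.1*7.6 = 21.24
Denominator = 138.76
Re(z) = 281.58/138.76 = 2.0293
Im(z) = 21.24/138.76 = 0.1531

Re(z) = 2.0293, Im(z) = 0.1531


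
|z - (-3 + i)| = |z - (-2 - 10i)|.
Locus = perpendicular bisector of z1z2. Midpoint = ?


Equal distances means the locus is the perpendicular bisector of z1 and z2.
Midpoint = ((-3+(-2))/2, (1+(-10))/2) = (-2.5000, -4.5000)

Perpendicular bisector through (-2.5000, -4.5000)


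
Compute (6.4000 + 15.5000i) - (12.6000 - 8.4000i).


Real: 6.4 - 12.6 = -6.2
Imag: 15.5 + 8.4 = 23.9

-6.2000 + 23.9000i


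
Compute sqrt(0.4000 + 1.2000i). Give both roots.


|z| = sqrt(0.16+1.44) = 1.2649
sqrt((|z|+a)/2) = sqrt((1.2649+0.4)/2) = sqrt(0.8325) = 0.9124
sqrt((|z|-a)/2) = sqrt((1.2649-0.4)/2) = sqrt(0.4325) = 0.6576

±(0.9124 + 0.6576i) i.e. 0.9124 + 0.6576i and -0.9124 - 0.6576i


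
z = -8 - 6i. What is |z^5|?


|z| = sqrt(64+36) = sqrt(100) = 10
|z^5| = |z|^5 = 10^5 = 100000

|z^5| = 100000


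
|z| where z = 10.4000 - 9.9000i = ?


|z| = sqrt(10.4^2 + (-9.9)^2) = sqrt(108.16 + 98.01) = sqrt(206.17) = 14.3586

|z| = 14.3586


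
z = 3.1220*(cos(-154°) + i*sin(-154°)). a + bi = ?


a = 3.1220*cos(-154°) = 3.1220*(-0.89879) = -2.8060
b = 3.1220*sin(-154°) = 3.1220*(-0.43837) = -1.3686

-2.8060 - 1.3686i


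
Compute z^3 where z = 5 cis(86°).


r^3 = 5^3 = 125
n*theta = 3*86° = 258° = 258° (mod 360)
a = 125*cos(258°) = -25.9890
b = 125*sin(258°) = -122.2685

125 cis(258°) = -25.9890 - 122.2685i


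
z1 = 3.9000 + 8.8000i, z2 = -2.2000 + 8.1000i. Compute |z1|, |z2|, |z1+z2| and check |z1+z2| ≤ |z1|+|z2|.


|z1| = sqrt(3.9^2 + 8.8^2) = sqrt(92.65) = 9.6255
|z2| = sqrt((-2.2)^2 + 8.1^2) = sqrt(70.45) = 8.3934
z1+z2 = 1.7000 + 16.9000i
|z1+z2| = sqrt(288.5) = 16.9853
|z1|+|z2| = 9.6255 + 8.3934 = 18.0189

|z1+z2| = 16.9853 ≤ |z1|+|z2| = 18.0189 (verified)


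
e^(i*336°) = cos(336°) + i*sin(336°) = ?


cos(336°) = 0.9135
sin(336°) = -0.4067

e^(i*336°) = 0.9135 - 0.4067i


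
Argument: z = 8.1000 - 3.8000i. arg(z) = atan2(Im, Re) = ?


Re = 8.1, Im = -3.8
arg = atan2(-3.8, 8.1) = -25.1330 degrees

arg(z) = -25.1330 degrees


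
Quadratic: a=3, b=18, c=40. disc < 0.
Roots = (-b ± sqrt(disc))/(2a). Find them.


disc = 18^2 - 4*3*40 = 324 - 480 = -156
sqrt(|disc|) = sqrt(156) = 12.4900
Real part = -18/(2*3) = -3.0000
Imag part = 12.4900/(2*3) = 2.0817

-3.0000 ± 2.0817i


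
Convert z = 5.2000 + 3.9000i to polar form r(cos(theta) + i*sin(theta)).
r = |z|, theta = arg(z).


r = sqrt(27.04+15.21) = sqrt(42.25) = 6.5000
theta = atan2(3.9, 5.2) = 36.8699 degrees

r = 6.5000, theta = 36.8699 degrees


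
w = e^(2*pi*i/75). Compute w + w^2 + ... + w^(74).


With w = e^(2*pi*i/75), all 75 of the 75th roots of unity w^0 = 1, w, ..., w^(74) sum to 0: 1 + w + ... + w^(74) = (1 - w^75)/(1 - w) = 0 since w^75 = 1, w ≠ 1.
Removing the root 1: w + w^2 + ... + w^(74) = 0 - 1 = -1

Sum = -1


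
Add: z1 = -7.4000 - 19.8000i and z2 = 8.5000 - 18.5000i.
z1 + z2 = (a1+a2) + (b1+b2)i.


Real: -7.4 + 8.5 = 1.1
Imag: -19.8 - 18.5 = -38.3

1.1000 - 38.3000i


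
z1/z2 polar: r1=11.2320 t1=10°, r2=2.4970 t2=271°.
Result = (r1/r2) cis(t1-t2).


r = 11.2320 / 2.4970 = 4.4982
theta = 10° - 271° = -261° = 99° (mod 360)

4.4982 cis(99°)


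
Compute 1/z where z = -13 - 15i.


|z|^2 = 169+225 = 394
1/z = (-13 + 15i)/394

1/z = -0.0330 + 0.0381i


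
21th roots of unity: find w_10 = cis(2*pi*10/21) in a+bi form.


Angle = 360*10/21 = 171.4286°
a = cos(171.4286°) = -0.9888
b = sin(171.4286°) = 0.1490

-0.9888 + 0.1490i


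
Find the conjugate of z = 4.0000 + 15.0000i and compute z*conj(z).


z_bar = 4.0000 - 15.0000i
z*z_bar = 4^2 + 15^2 = 16 + 225 = 241

z_bar = 4.0000 - 15.0000i, z*z_bar = 241


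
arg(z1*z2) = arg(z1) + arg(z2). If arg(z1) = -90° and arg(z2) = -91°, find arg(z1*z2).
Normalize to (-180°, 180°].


arg(z1*z2) = -90° - 91° = -181°
Normalized to (-180°, 180°]: 179°

179°


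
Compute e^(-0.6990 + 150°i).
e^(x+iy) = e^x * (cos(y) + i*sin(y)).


e^-0.6990 = 0.49708
cos(150°) = -0.866
sin(150°) = 0.5
Real = 0.49708*(-0.866) = -0.4305
Imag = 0.49708*0.5 = 0.2485

-0.4305 + 0.2485i


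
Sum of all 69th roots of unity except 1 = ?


With w = e^(2*pi*i/69), all 69 of the 69th roots of unity w^0 = 1, w, ..., w^(68) sum to 0: 1 + w + ... + w^(68) = (1 - w^69)/(1 - w) = 0 since w^69 = 1, w ≠ 1.
Removing the root 1: w + w^2 + ... + w^(68) = 0 - 1 = -1

Sum = -1


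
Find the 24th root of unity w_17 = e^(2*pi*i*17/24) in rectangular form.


Angle = 360*17/24 = 255°
a = cos(255°) = -0.2588
b = sin(255°) = -0.9659

-0.2588 - 0.9659i


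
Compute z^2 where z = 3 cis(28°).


r^2 = 3^2 = 9
n*theta = 2*28° = 56° = 56° (mod 360)
a = 9*cos(56°) = 5.0327
b = 9*sin(56°) = 7.4613

9 cis(56°) = 5.0327 + 7.4613i


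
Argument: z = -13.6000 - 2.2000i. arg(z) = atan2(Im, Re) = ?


Re = -13.6, Im = -2.2
arg = atan2(-2.2, -13.6) = -170.8112 degrees

arg(z) = -170.8112 degrees


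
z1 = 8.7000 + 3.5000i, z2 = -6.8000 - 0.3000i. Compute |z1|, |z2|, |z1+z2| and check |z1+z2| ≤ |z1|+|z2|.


|z1| = sqrt(8.7^2 + 3.5^2) = sqrt(87.94) = 9.3776
|z2| = sqrt((-6.8)^2 + (-0.3)^2) = sqrt(46.33) = 6.8066
z1+z2 = 1.9000 + 3.2000i
|z1+z2| = sqrt(13.85) = 3.7216
|z1|+|z2| = 9.3776 + 6.8066 = 16.1842

|z1+z2| = 3.7216 ≤ |z1|+|z2| = 16.1842 (verified)


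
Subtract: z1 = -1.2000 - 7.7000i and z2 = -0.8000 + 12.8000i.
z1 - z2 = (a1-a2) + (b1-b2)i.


Real: -1.2 + 0.8 = -0.4
Imag: -7.7 - 12.8 = -20.5

-0.4000 - 20.5000i


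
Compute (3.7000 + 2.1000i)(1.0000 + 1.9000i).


Real = 3.7*1 - 2.1*1.9 = 3.7 - 3.99 = -0.29
Imag = 3.7*1.9 + 1*2.1 = 7.03 + 2.1 = 9.13

-0.2900 + 9.1300i


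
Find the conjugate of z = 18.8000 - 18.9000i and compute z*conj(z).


z_bar = 18.8000 + 18.9000i
z*z_bar = 18.8^2 + (-18.9)^2 = 353.44 + 357.21 = 710.65

z_bar = 18.8000 + 18.9000i, z*z_bar = 710.65


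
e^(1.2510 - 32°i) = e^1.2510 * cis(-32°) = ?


e^1.2510 = 3.49384
cos(-32°) = 0.848048
sin(-32°) = -0.52992
Real = 3.49384*0.848048 = 2.9629
Imag = 3.49384*(-0.52992) = -1.8515

2.9629 - 1.8515i


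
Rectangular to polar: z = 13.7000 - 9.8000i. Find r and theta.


r = sqrt(187.69+96.04) = sqrt(283.73) = 16.8443
theta = atan2(-9.8, 13.7) = -35.5772 degrees

r = 16.8443, theta = -35.5772 degrees


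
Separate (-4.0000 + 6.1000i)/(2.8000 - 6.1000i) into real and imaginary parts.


Multiply by conjugate: (-4.0000 + 6.1000i)(2.8000 + 6.1000i) / (2.8^2 + (-6.1)^2)
Numerator real = -4*2.8 + 6.1*(-6.1) = -48.41
Numerator imag = 6.1*2.8 - (-4)*(-6.1) = -7.32
Denominator = 45.05
Re(z) = -48.41/45.05 = -1.0746
Im(z) = -7.32/45.05 = -0.1625

Re(z) = -1.0746, Im(z) = -0.1625


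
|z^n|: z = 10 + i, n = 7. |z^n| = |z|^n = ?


|z| = sqrt(100+1) = sqrt(101) = 10.0499
|z^7| = |z|^7 = (sqrt(101))^7 = 101^3 * sqrt(101) = 1030301*sqrt(101)

|z^7| = 1030301*sqrt(101) ≈ 10354396.9023


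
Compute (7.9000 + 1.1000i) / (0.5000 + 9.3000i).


Conjugate of z2 = 0.5000 - 9.3000i
Numerator: (7.9000 + 1.1000i)(0.5000 - 9.3000i) = 14.1800 - 72.9200i
Denominator: 0.5^2 + 9.3^2 = 86.74
Result = (14.1800 - 72.9200i)/86.74

0.1635 - 0.8407i


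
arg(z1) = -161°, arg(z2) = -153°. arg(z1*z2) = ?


arg(z1*z2) = -161° - 153° = -314°
Normalized to (-180°, 180°]: 46°

46°


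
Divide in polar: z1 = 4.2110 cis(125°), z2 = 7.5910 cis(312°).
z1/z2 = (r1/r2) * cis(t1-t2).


r = 4.2110 / 7.5910 = 0.5547
theta = 125° - 312° = -187° = 173° (mod 360)

0.5547 cis(173°)


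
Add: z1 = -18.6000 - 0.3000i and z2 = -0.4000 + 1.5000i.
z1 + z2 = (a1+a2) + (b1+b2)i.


Real: -18.6 - 0.4 = -19
Imag: -0.3 + 1.5 = 1.2

-19.0000 + 1.2000i


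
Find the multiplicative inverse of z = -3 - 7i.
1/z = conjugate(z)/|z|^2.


|z|^2 = 9+49 = 58
1/z = (-3 + 7i)/58

1/z = -0.0517 + 0.1207i


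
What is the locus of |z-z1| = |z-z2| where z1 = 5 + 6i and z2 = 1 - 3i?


Equal distances means the locus is the perpendicular bisector of z1 and z2.
Midpoint = ((5+1)/2, (6+(-3))/2) = (3.0000, 1.5000)

Perpendicular bisector through (3.0000, 1.5000)


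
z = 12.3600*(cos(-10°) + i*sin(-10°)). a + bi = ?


a = 12.3600*cos(-10°) = 12.3600*0.984808 = 12.1722
b = 12.3600*sin(-10°) = 12.3600*(-0.17365) = -2.1463

12.1722 - 2.1463i


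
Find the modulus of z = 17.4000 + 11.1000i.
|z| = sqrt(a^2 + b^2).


|z| = sqrt(17.4^2 + 11.1^2) = sqrt(302.76 + 123.21) = sqrt(425.97) = 20.6390

|z| = 20.6390


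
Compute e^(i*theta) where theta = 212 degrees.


cos(212°) = -0.8480
sin(212°) = -0.5299

e^(i*212°) = -0.8480 - 0.5299i


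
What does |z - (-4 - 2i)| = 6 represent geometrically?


|z - z0| = r is a circle with center z0 and radius r.
Center = (-4, -2), radius = 6

Circle with center (-4, -2) and radius 6


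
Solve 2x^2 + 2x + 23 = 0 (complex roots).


disc = 2^2 - 4*2*23 = 4 - 184 = -180
sqrt(|disc|) = sqrt(180) = 13.4164
Real part = -2/(2*2) = -0.5000
Imag part = 13.4164/(2*2) = 3.3541

-0.5000 ± 3.3541i


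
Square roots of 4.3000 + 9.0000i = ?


|z| = sqrt(18.49+81) = 9.9745
sqrt((|z|+a)/2) = sqrt((9.9745+4.3)/2) = sqrt(7.1372) = 2.6716
sqrt((|z|-a)/2) = sqrt((9.9745-4.3)/2) = sqrt(2.8372) = 1.6844

±(2.6716 + 1.6844i) i.e. 2.6716 + 1.6844i and -2.6716 - 1.6844i


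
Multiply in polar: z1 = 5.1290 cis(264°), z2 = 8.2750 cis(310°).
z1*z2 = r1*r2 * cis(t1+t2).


r = 5.1290 * 8.2750 = 42.4425
theta = 264° + 310° = 574° = 214° (mod 360)

42.4425 cis(214°)


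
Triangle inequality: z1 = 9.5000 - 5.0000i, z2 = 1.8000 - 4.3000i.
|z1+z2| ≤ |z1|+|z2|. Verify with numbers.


|z1| = sqrt(9.5^2 + (-5)^2) = sqrt(115.25) = 10.7355
|z2| = sqrt(1.8^2 + (-4.3)^2) = sqrt(21.73) = 4.6615
z1+z2 = 11.3000 - 9.3000i
|z1+z2| = sqrt(214.18) = 14.6349
|z1|+|z2| = 10.7355 + 4.6615 = 15.3970

|z1+z2| = 14.6349 ≤ |z1|+|z2| = 15.3970 (verified)


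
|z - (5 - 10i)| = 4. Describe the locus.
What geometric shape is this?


|z - z0| = r is a circle with center z0 and radius r.
Center = (5, -10), radius = 4

Circle with center (5, -10) and radius 4


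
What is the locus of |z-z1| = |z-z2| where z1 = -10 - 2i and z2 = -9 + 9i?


Equal distances means the locus is the perpendicular bisector of z1 and z2.
Midpoint = ((-10+(-9))/2, (-2+9)/2) = (-9.5000, 3.5000)

Perpendicular bisector through (-9.5000, 3.5000)


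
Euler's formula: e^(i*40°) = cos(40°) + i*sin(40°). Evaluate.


cos(40°) = 0.7660
sin(40°) = 0.6428

e^(i*40°) = 0.7660 + 0.6428i


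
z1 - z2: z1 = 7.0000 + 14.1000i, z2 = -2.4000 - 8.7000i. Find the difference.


Real: 7 + 2.4 = 9.4
Imag: 14.1 + 8.7 = 22.8

9.4000 + 22.8000i


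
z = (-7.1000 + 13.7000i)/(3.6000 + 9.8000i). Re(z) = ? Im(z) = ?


Multiply by conjugate: (-7.1000 + 13.7000i)(3.6000 - 9.8000i) / (3.6^2 + 9.8^2)
Numerator real = -7.1*3.6 + 13.7*9.8 = 108.7
Numerator imag = 13.7*3.6 - (-7.1)*9.8 = 118.9
Denominator = 109
Re(z) = 108.7/109 = 0.9972
Im(z) = 118.9/109 = 1.0908

Re(z) = 0.9972, Im(z) = 1.0908


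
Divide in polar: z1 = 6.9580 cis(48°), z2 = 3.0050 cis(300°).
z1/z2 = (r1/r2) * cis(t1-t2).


r = 6.9580 / 3.0050 = 2.3155
theta = 48° - 300° = -252° = 108° (mod 360)

2.3155 cis(108°)


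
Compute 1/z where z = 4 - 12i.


|z|^2 = 16+144 = 160
1/z = (4 + 12i)/160

1/z = 0.0250 + 0.0750i


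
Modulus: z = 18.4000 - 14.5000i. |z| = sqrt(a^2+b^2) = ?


|z| = sqrt(18.4^2 + (-14.5)^2) = sqrt(338.56 + 210.25) = sqrt(548.81) = 23.4267

|z| = 23.4267


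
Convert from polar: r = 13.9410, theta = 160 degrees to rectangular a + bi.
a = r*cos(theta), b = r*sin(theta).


a = 13.9410*cos(160°) = 13.9410*(-0.939693) = -13.1003
b = 13.9410*sin(160°) = 13.9410*0.34202 = 4.7681

-13.1003 + 4.7681i


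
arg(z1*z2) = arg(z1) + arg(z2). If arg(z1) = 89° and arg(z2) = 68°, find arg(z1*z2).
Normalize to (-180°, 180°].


arg(z1*z2) = 89° + 68° = 157°
Normalized to (-180°, 180°]: 157°

157°


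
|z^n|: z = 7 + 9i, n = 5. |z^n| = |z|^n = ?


|z| = sqrt(49+81) = sqrt(130) = 11.4018
|z^5| = |z|^5 = (sqrt(130))^5 = 130^2 * sqrt(130) = 16900*sqrt(130)

|z^5| = 16900*sqrt(130) ≈ 192689.6468


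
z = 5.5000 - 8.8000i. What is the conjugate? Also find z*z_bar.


z_bar = 5.5000 + 8.8000i
z*z_bar = 5.5^2 + (-8.8)^2 = 30.25 + 77.44 = 107.69

z_bar = 5.5000 + 8.8000i, z*z_bar = 107.69


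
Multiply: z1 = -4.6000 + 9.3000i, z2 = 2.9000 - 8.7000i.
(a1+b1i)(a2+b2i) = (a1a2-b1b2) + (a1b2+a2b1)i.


Real = -4.6*2.9 - 9.3*(-8.7) = -13.34 - (-80.91) = 67.57
Imag = -4.6*(-8.7) + 2.9*9.3 = 40.02 + 26.97 = 66.99

67.5700 + 66.9900i


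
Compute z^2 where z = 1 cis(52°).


r^2 = 1^2 = 1
n*theta = 2*52° = 104° = 104° (mod 360)
a = 1*cos(104°) = -0.2419
b = 1*sin(104°) = 0.9703

1 cis(104°) = -0.2419 + 0.9703i


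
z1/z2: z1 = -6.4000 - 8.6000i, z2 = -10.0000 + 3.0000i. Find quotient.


Conjugate of z2 = -10.0000 - 3.0000i
Numerator: (-6.4000 - 8.6000i)(-10.0000 - 3.0000i) = 38.2000 + 105.2000i
Denominator: (-10)^2 + 3^2 = 109
Result = (38.2000 + 105.2000i)/109

0.3505 + 0.9651i


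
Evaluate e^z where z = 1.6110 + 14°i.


e^1.6110 = 5.0078
cos(14°) = 0.9703
sin(14°) = 0.24192
Real = 5.0078*0.9703 = 4.8591
Imag = 5.0078*0.24192 = 1.2115

4.8591 + 1.2115i


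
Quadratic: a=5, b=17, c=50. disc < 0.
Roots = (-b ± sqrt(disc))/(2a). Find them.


disc = 17^2 - 4*5*50 = 289 - 1000 = -711
sqrt(|disc|) = sqrt(711) = 26.6646
Real part = -17/(2*5) = -1.7000
Imag part = 26.6646/(2*5) = 2.6665

-1.7000 ± 2.6665i


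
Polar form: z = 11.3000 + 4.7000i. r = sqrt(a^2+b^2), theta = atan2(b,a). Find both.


r = sqrt(127.69+22.09) = sqrt(149.78) = 12.2385
theta = atan2(4.7, 11.3) = 22.5839 degrees

r = 12.2385, theta = 22.5839 degrees


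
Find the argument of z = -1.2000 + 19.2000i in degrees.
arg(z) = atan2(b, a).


Re = -1.2, Im = 19.2
arg = atan2(19.2, -1.2) = 93.5763 degrees

arg(z) = 93.5763 degrees


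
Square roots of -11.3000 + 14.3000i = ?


|z| = sqrt(127.69+204.49) = 18.2258
sqrt((|z|+a)/2) = sqrt((18.2258+(-11.3))/2) = sqrt(3.4629) = 1.8609
sqrt((|z|-a)/2) = sqrt((18.2258-(-11.3))/2) = sqrt(14.7629) = 3.8423

±(1.8609 + 3.8423i) i.e. 1.8609 + 3.8423i and -1.8609 - 3.8423i


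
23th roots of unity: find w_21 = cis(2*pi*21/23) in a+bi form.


Angle = 360*21/23 = 328.6957°
a = cos(328.6957°) = 0.8544
b = sin(328.6957°) = -0.5196

0.8544 - 0.5196i


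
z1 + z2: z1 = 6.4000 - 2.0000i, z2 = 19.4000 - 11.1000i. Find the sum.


Real: 6.4 + 19.4 = 25.8
Imag: -2 - 11.1 = -13.1

25.8000 - 13.1000i


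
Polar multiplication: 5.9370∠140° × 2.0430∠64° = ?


r = 5.9370 * 2.0430 = 12.1293
theta = 140° + 64° = 204° = 204° (mod 360)

12.1293 cis(204°)


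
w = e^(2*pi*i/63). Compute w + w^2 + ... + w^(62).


With w = e^(2*pi*i/63), all 63 of the 63th roots of unity w^0 = 1, w, ..., w^(62) sum to 0: 1 + w + ... + w^(62) = (1 - w^63)/(1 - w) = 0 since w^63 = 1, w ≠ 1.
Removing the root 1: w + w^2 + ... + w^(62) = 0 - 1 = -1

Sum = -1


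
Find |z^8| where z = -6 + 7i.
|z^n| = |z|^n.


|z| = sqrt(36+49) = sqrt(85) = 9.2195
|z^8| = |z|^8 = (sqrt(85))^8 = 85^4 = 52200625

|z^8| = 52200625


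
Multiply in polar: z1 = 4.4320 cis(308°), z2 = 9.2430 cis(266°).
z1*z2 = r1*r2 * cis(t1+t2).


r = 4.4320 * 9.2430 = 40.9650
theta = 308° + 266° = 574° = 214° (mod 360)

40.9650 cis(214°)


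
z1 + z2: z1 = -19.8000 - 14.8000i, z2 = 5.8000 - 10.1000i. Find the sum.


Real: -19.8 + 5.8 = -14
Imag: -14.8 - 10.1 = -24.9

-14.0000 - 24.9000i


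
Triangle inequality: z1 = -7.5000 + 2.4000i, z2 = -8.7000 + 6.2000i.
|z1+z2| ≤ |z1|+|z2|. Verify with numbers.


|z1| = sqrt((-7.5)^2 + 2.4^2) = sqrt(62.01) = 7.8746
|z2| = sqrt((-8.7)^2 + 6.2^2) = sqrt(114.13) = 10.6832
z1+z2 = -16.2000 + 8.6000i
|z1+z2| = sqrt(336.4) = 18.3412
|z1|+|z2| = 7.8746 + 10.6832 = 18.5578

|z1+z2| = 18.3412 ≤ |z1|+|z2| = 18.5578 (verified)


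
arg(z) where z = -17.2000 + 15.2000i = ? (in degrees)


Re = -17.2, Im = 15.2
arg = atan2(15.2, -17.2) = 138.5323 degrees

arg(z) = 138.5323 degrees


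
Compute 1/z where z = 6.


|z|^2 = 36+0 = 36
1/z = (6 - 0i)/36

1/z = 0.1667 + 0i


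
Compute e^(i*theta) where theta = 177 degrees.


cos(177°) = -0.9986
sin(177°) = 0.0523

e^(i*177°) = -0.9986 + 0.0523i


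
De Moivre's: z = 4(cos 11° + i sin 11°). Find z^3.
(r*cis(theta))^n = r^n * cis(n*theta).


r^3 = 4^3 = 64
n*theta = 3*11° = 33° = 33° (mod 360)
a = 64*cos(33°) = 53.6749
b = 64*sin(33°) = 34.8569

64 cis(33°) = 53.6749 + 34.8569i


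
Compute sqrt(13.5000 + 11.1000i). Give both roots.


|z| = sqrt(182.25+123.21) = 17.4774
sqrt((|z|+a)/2) = sqrt((17.4774+13.5)/2) = sqrt(15.4887) = 3.9356
sqrt((|z|-a)/2) = sqrt((17.4774-13.5)/2) = sqrt(1.9887) = 1.4102

±(3.9356 + 1.4102i) i.e. 3.9356 + 1.4102i and -3.9356 - 1.4102i


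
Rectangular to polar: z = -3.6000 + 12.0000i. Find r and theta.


r = sqrt(12.96+144) = sqrt(156.96) = 12.5284
theta = atan2(12, -3.6) = 106.6992 degrees

r = 12.5284, theta = 106.6992 degrees


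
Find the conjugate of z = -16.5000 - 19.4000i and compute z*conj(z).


z_bar = -16.5000 + 19.4000i
z*z_bar = (-16.5)^2 + (-19.4)^2 = 272.25 + 376.36 = 648.61

z_bar = -16.5000 + 19.4000i, z*z_bar = 648.61


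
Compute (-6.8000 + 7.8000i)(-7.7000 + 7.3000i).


Real = -6.8*(-7.7) - 7.8*7.3 = 52.36 - 56.94 = -4.58
Imag = -6.8*7.3 - (7.7)*7.8 = -49.64 - (60.06) = -109.7

-4.5800 - 109.7000i


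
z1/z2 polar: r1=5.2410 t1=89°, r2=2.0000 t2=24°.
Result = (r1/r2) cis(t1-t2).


r = 5.2410 / 2.0000 = 2.6205
theta = 89° - 24° = 65° = 65° (mod 360)

2.6205 cis(65°)


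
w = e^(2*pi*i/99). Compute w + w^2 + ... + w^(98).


With w = e^(2*pi*i/99), all 99 of the 99th roots of unity w^0 = 1, w, ..., w^(98) sum to 0: 1 + w + ... + w^(98) = (1 - w^99)/(1 - w) = 0 since w^99 = 1, w ≠ 1.
Removing the root 1: w + w^2 + ... + w^(98) = 0 - 1 = -1

Sum = -1


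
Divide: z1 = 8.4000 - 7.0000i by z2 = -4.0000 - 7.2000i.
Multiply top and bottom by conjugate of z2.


Conjugate of z2 = -4.0000 + 7.2000i
Numerator: (8.4000 - 7.0000i)(-4.0000 + 7.2000i) = 16.8000 + 88.4800i
Denominator: (-4)^2 + (-7.2)^2 = 67.84
Result = (16.8000 + 88.4800i)/67.84

0.2476 + 1.3042i


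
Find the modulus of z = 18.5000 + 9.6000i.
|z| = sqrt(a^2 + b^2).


|z| = sqrt(18.5^2 + 9.6^2) = sqrt(342.25 + 92.16) = sqrt(434.41) = 20.8425

|z| = 20.8425


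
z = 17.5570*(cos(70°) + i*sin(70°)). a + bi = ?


a = 17.5570*cos(70°) = 17.5570*0.34202 = 6.0048
b = 17.5570*sin(70°) = 17.5570*0.939693 = 16.4982

6.0048 + 16.4982i


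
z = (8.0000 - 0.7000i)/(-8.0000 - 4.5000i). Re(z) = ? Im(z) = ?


Multiply by conjugate: (8.0000 - 0.7000i)(-8.0000 + 4.5000i) / ((-8)^2 + (-4.5)^2)
Numerator real = 8*(-8) - (0.7)*(-4.5) = -60.85
Numerator imag = -0.7*(-8) - 8*(-4.5) = 41.6
Denominator = 84.25
Re(z) = -60.85/84.25 = -0.7223
Im(z) = 41.6/84.25 = 0.4938

Re(z) = -0.7223, Im(z) = 0.4938


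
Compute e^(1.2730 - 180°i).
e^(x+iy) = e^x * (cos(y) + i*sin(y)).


e^1.2730 = 3.5716
cos(-180°) = -1
sin(-180°) = 0
Real = 3.5716*(-1) = -3.5716
Imag = 3.5716*0 = 0

-3.5716 + 0i


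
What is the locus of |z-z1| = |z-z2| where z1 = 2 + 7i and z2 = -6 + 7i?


Equal distances means the locus is the perpendicular bisector of z1 and z2.
Midpoint = ((2+(-6))/2, (7+7)/2) = (-2.0000, 7.0000)

Perpendicular bisector through (-2.0000, 7.0000)


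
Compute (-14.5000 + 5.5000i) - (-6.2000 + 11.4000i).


Real: -14.5 + 6.2 = -8.3
Imag: 5.5 - 11.4 = -5.9

-8.3000 - 5.9000i


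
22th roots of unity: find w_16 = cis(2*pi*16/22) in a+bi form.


Angle = 360*16/22 = 261.8182°
a = cos(261.8182°) = -0.1423
b = sin(261.8182°) = -0.9898

-0.1423 - 0.9898i


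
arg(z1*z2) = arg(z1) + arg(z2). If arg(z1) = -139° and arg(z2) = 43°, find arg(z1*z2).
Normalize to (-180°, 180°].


arg(z1*z2) = -139° + 43° = -96°
Normalized to (-180°, 180°]: -96°

-96°


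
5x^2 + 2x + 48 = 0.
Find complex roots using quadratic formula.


disc = 2^2 - 4*5*48 = 4 - 960 = -956
sqrt(|disc|) = sqrt(956) = 30.9192
Real part = -2/(2*5) = -0.2000
Imag part = 30.9192/(2*5) = 3.0919

-0.2000 ± 3.0919i


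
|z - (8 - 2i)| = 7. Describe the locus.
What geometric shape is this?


|z - z0| = r is a circle with center z0 and radius r.
Center = (8, -2), radius = 7

Circle with center (8, -2) and radius 7


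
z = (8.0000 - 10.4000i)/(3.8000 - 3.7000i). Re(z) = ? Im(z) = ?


Multiply by conjugate: (8.0000 - 10.4000i)(3.8000 + 3.7000i) / (3.8^2 + (-3.7)^2)
Numerator real = 8*3.8 - (10.4)*(-3.7) = 68.88
Numerator imag = -10.4*3.8 - 8*(-3.7) = -9.92
Denominator = 28.13
Re(z) = 68.88/28.13 = 2.4486
Im(z) = -9.92/28.13 = -0.3526

Re(z) = 2.4486, Im(z) = -0.3526


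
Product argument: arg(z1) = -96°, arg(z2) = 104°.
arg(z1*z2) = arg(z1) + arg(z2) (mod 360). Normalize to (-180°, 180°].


arg(z1*z2) = -96° + 104° = 8°
Normalized to (-180°, 180°]: 8°

8°


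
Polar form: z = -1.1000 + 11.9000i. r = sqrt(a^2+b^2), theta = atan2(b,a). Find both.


r = sqrt(1.21+141.61) = sqrt(142.82) = 11.9507
theta = atan2(11.9, -1.1) = 95.2812 degrees

r = 11.9507, theta = 95.2812 degrees


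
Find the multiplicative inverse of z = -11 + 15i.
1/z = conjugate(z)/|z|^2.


|z|^2 = 121+225 = 346
1/z = (-11 - 15i)/346

1/z = -0.0318 - 0.0434i


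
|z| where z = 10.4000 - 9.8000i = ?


|z| = sqrt(10.4^2 + (-9.8)^2) = sqrt(108.16 + 96.04) = sqrt(204.2) = 14.2899

|z| = 14.2899


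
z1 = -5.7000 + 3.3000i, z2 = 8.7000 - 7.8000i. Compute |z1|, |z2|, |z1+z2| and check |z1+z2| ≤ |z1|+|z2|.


|z1| = sqrt((-5.7)^2 + 3.3^2) = sqrt(43.38) = 6.5863
|z2| = sqrt(8.7^2 + (-7.8)^2) = sqrt(136.53) = 11.6846
z1+z2 = 3.0000 - 4.5000i
|z1+z2| = sqrt(29.25) = 5.4083
|z1|+|z2| = 6.5863 + 11.6846 = 18.2709

|z1+z2| = 5.4083 ≤ |z1|+|z2| = 18.2709 (verified)


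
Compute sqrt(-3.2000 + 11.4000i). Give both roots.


|z| = sqrt(10.24+129.96) = 11.8406
sqrt((|z|+a)/2) = sqrt((11.8406+(-3.2))/2) = sqrt(4.3203) = 2.0785
sqrt((|z|-a)/2) = sqrt((11.8406-(-3.2))/2) = sqrt(7.5203) = 2.7423

±(2.0785 + 2.7423i) i.e. 2.0785 + 2.7423i and -2.0785 - 2.7423i


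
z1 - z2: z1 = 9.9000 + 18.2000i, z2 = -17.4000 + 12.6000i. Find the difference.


Real: 9.9 + 17.4 = 27.3
Imag: 18.2 - 12.6 = 5.6

27.3000 + 5.6000i


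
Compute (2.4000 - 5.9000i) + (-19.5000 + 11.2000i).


Real: 2.4 - 19.5 = -17.1
Imag: -5.9 + 11.2 = 5.3

-17.1000 + 5.3000i


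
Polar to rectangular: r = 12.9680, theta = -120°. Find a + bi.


a = 12.9680*cos(-120°) = 12.9680*(-0.5) = -6.4840
b = 12.9680*sin(-120°) = 12.9680*(-0.866025) = -11.2306

-6.4840 - 11.2306i


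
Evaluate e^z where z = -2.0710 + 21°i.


e^-2.0710 = 0.1261
cos(21°) = 0.9336
sin(21°) = 0.3584
Real = 0.1261*0.9336 = 0.1177
Imag = 0.1261*0.3584 = 0.0452

0.1177 + 0.0452i


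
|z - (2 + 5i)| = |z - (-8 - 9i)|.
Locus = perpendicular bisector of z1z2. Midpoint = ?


Equal distances means the locus is the perpendicular bisector of z1 and z2.
Midpoint = ((2+(-8))/2, (5+(-9))/2) = (-3.0000, -2.0000)

Perpendicular bisector through (-3.0000, -2.0000)


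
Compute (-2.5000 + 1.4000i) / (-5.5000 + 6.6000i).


Conjugate of z2 = -5.5000 - 6.6000i
Numerator: (-2.5000 + 1.4000i)(-5.5000 - 6.6000i) = 22.9900 + 8.8000i
Denominator: (-5.5)^2 + 6.6^2 = 73.81
Result = (22.9900 + 8.8000i)/73.81

0.3115 + 0.1192i


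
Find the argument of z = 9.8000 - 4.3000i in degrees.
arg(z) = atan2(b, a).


Re = 9.8, Im = -4.3
arg = atan2(-4.3, 9.8) = -23.6907 degrees

arg(z) = -23.6907 degrees


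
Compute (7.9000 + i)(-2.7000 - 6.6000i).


Real = 7.9*(-2.7) - 1*(-6.6) = -21.33 - (-6.6) = -14.73
Imag = 7.9*(-6.6) - (2.7)*1 = -52.14 - (2.7) = -54.84

-14.7300 - 54.8400i


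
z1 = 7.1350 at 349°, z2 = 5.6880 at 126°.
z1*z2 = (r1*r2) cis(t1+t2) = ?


r = 7.1350 * 5.6880 = 40.5839
theta = 349° + 126° = 475° = 115° (mod 360)

40.5839 cis(115°)


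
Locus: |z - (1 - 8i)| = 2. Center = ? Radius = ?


|z - z0| = r is a circle with center z0 and radius r.
Center = (1, -8), radius = 2

Circle with center (1, -8) and radius 2


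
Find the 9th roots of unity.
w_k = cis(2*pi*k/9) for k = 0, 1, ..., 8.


The 9th roots of unity are cis(360k/9°) for k=0..8
Angle step = 360/9 = 40°
Primitive root: cis(40°)
Primitive root = 0.7660 + 0.6428i

9 roots at angles: 0°, 40°, 80°, 120°, 160°, 200°, 240°, 280°, 320°


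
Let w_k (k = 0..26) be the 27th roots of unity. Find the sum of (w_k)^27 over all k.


The roots are w_k = w^k with w = e^(2*pi*i/27), and (w^k)^27 = (w^27)^k.
So S = 1 + u + u^2 + ... + u^(26) with u = w^27.
27 = 1*27 + 0, so 27 is a multiple of 27 and u = (w^27)^1 = 1.
Every one of the 27 terms equals 1: S = 27

S = 27


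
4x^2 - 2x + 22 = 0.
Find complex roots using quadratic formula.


disc = (-2)^2 - 4*4*22 = 4 - 352 = -348
sqrt(|disc|) = sqrt(348) = 18.6548
Real part = 2/(2*4) = 0.2500
Imag part = 18.6548/(2*4) = 2.3318

0.2500 ± 2.3318i


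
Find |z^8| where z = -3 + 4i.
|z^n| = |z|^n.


|z| = sqrt(9+16) = sqrt(25) = 5
|z^8| = |z|^8 = 5^8 = 390625

|z^8| = 390625


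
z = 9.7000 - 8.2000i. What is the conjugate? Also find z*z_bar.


z_bar = 9.7000 + 8.2000i
z*z_bar = 9.7^2 + (-8.2)^2 = 94.09 + 67.24 = 161.33

z_bar = 9.7000 + 8.2000i, z*z_bar = 161.33


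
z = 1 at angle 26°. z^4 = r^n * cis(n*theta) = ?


r^4 = 1^4 = 1
n*theta = 4*26° = 104° = 104° (mod 360)
a = 1*cos(104°) = -0.2419
b = 1*sin(104°) = 0.9703

1 cis(104°) = -0.2419 + 0.9703i


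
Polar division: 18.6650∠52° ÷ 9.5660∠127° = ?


r = 18.6650 / 9.5660 = 1.9512
theta = 52° - 127° = -75° = 285° (mod 360)

1.9512 cis(285°)


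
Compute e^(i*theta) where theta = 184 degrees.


cos(184°) = -0.9976
sin(184°) = -0.0698

e^(i*184°) = -0.9976 - 0.0698i


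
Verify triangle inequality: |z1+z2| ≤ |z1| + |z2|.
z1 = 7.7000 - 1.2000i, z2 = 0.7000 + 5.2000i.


|z1| = sqrt(7.7^2 + (-1.2)^2) = sqrt(60.73) = 7.7929
|z2| = sqrt(0.7^2 + 5.2^2) = sqrt(27.53) = 5.2469
z1+z2 = 8.4000 + 4.0000i
|z1+z2| = sqrt(86.56) = 9.3038
|z1|+|z2| = 7.7929 + 5.2469 = 13.0398

|z1+z2| = 9.3038 ≤ |z1|+|z2| = 13.0398 (verified)


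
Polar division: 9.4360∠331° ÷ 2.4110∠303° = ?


r = 9.4360 / 2.4110 = 3.9137
theta = 331° - 303° = 28° = 28° (mod 360)

3.9137 cis(28°)


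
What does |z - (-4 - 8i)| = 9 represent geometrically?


|z - z0| = r is a circle with center z0 and radius r.
Center = (-4, -8), radius = 9

Circle with center (-4, -8) and radius 9


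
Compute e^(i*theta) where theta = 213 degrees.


cos(213°) = -0.8387
sin(213°) = -0.5446

e^(i*213°) = -0.8387 - 0.5446i


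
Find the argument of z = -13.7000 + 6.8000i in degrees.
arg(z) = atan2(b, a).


Re = -13.7, Im = 6.8
arg = atan2(6.8, -13.7) = 153.6025 degrees

arg(z) = 153.6025 degrees


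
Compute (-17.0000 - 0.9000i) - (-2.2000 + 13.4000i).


Real: -17 + 2.2 = -14.8
Imag: -0.9 - 13.4 = -14.3

-14.8000 - 14.3000i


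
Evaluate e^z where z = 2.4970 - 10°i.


e^2.4970 = 12.1460
cos(-10°) = 0.98481
sin(-10°) = -0.173648
Real = 12.1460*0.98481 = 11.9615
Imag = 12.1460*(-0.173648) = -2.1091

11.9615 - 2.1091i


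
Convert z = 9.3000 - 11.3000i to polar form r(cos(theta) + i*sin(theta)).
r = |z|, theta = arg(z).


r = sqrt(86.49+127.69) = sqrt(214.18) = 14.6349
theta = atan2(-11.3, 9.3) = -50.5453 degrees

r = 14.6349, theta = -50.5453 degrees


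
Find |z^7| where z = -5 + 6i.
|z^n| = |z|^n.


|z| = sqrt(25+36) = sqrt(61) = 7.8102
|z^7| = |z|^7 = (sqrt(61))^7 = 61^3 * sqrt(61) = 226981*sqrt(61)

|z^7| = 226981*sqrt(61) ≈ 1772778.2817


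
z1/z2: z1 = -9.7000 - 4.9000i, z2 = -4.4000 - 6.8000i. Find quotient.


Conjugate of z2 = -4.4000 + 6.8000i
Numerator: (-9.7000 - 4.9000i)(-4.4000 + 6.8000i) = 76.0000 - 44.4000i
Denominator: (-4.4)^2 + (-6.8)^2 = 65.6
Result = (76.0000 - 44.4000i)/65.6

1.1585 - 0.6768i


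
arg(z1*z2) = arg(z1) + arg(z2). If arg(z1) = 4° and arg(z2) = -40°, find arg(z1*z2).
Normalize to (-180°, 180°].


arg(z1*z2) = 4° - 40° = -36°
Normalized to (-180°, 180°]: -36°

-36°


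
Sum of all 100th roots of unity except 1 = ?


With w = e^(2*pi*i/100), all 100 of the 100th roots of unity w^0 = 1, w, ..., w^(99) sum to 0: 1 + w + ... + w^(99) = (1 - w^100)/(1 - w) = 0 since w^100 = 1, w ≠ 1.
Removing the root 1: w + w^2 + ... + w^(99) = 0 - 1 = -1

Sum = -1


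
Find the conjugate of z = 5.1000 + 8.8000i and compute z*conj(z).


z_bar = 5.1000 - 8.8000i
z*z_bar = 5.1^2 + 8.8^2 = 26.01 + 77.44 = 103.45

z_bar = 5.1000 - 8.8000i, z*z_bar = 103.45


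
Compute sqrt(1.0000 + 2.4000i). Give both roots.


|z| = sqrt(1+5.76) = 2.6000
sqrt((|z|+a)/2) = sqrt((2.6000+1)/2) = sqrt(1.8000) = 1.3416
sqrt((|z|-a)/2) = sqrt((2.6000-1)/2) = sqrt(0.8000) = 0.8944

±(1.3416 + 0.8944i) i.e. 1.3416 + 0.8944i and -1.3416 - 0.8944i


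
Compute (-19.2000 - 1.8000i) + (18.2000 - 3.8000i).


Real: -19.2 + 18.2 = -1
Imag: -1.8 - 3.8 = -5.6

-1.0000 - 5.6000i


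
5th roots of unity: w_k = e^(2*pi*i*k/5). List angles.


The 5th roots of unity are cis(360k/5°) for k=0..4
Angle step = 360/5 = 72°
Primitive root: cis(72°)
Primitive root = 0.3090 + 0.9511i

5 roots at angles: 0°, 72°, 144°, 216°, 288°


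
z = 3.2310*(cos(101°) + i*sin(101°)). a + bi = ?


a = 3.2310*cos(101°) = 3.2310*(-0.1908) = -0.6165
b = 3.2310*sin(101°) = 3.2310*0.98163 = 3.1716

-0.6165 + 3.1716i


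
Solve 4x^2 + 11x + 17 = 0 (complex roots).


disc = 11^2 - 4*4*17 = 121 - 272 = -151
sqrt(|disc|) = sqrt(151) = 12.2882
Real part = -11/(2*4) = -1.3750
Imag part = 12.2882/(2*4) = 1.5360

-1.3750 ± 1.5360i


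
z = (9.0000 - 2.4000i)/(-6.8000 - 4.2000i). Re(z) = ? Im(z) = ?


Multiply by conjugate: (9.0000 - 2.4000i)(-6.8000 + 4.2000i) / ((-6.8)^2 + (-4.2)^2)
Numerator real = 9*(-6.8) - (2.4)*(-4.2) = -51.12
Numerator imag = -2.4*(-6.8) - 9*(-4.2) = 54.12
Denominator = 63.88
Re(z) = -51.12/63.88 = -0.8003
Im(z) = 54.12/63.88 = 0.8472

Re(z) = -0.8003, Im(z) = 0.8472
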